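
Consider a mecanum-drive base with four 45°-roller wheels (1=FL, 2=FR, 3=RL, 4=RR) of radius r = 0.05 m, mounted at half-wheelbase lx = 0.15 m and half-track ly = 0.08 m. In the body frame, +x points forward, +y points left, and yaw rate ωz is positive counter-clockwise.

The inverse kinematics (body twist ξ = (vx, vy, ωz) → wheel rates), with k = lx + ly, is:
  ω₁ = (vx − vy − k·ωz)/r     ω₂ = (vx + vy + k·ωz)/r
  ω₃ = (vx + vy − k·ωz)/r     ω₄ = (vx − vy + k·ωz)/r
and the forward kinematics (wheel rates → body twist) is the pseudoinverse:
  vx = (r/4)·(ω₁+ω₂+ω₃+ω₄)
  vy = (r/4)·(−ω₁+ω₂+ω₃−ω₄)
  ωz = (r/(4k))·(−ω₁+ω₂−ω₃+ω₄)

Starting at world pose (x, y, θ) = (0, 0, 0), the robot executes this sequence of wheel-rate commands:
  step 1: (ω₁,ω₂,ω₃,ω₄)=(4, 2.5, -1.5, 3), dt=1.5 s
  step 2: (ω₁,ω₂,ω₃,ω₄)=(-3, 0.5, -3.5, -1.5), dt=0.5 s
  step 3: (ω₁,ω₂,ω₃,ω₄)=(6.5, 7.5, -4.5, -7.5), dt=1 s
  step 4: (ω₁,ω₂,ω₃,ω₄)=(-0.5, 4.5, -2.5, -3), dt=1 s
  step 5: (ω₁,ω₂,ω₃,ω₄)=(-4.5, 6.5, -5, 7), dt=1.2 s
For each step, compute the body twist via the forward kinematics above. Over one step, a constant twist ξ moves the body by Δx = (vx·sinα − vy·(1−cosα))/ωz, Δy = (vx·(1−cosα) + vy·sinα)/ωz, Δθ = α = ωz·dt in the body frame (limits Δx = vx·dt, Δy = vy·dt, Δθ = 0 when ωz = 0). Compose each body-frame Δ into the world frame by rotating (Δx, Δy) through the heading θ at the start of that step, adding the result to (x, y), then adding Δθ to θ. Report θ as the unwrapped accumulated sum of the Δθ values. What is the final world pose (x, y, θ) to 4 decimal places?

step 1: ξ=(vx,vy,ωz)=(0.1000, -0.0750, 0.1630), dt=1.5 → body Δ=(0.1622, -0.0931, 0.2446) → world pose (0.1622, -0.0931, 0.2446)
step 2: ξ=(vx,vy,ωz)=(-0.0938, 0.0188, 0.2989), dt=0.5 → body Δ=(-0.0474, 0.0058, 0.1495) → world pose (0.1148, -0.0989, 0.3940)
step 3: ξ=(vx,vy,ωz)=(0.0250, 0.0500, -0.1087), dt=1.0 → body Δ=(0.0277, 0.0485, -0.1087) → world pose (0.1217, -0.0435, 0.2853)
step 4: ξ=(vx,vy,ωz)=(-0.0188, 0.0688, 0.2446), dt=1.0 → body Δ=(-0.0269, 0.0658, 0.2446) → world pose (0.0773, 0.0121, 0.5299)
step 5: ξ=(vx,vy,ωz)=(0.0500, -0.0125, 1.2500), dt=1.2 → body Δ=(0.0492, 0.0272, 1.5000) → world pose (0.1060, 0.0604, 2.0299)

(0.1060, 0.0604, 2.0299)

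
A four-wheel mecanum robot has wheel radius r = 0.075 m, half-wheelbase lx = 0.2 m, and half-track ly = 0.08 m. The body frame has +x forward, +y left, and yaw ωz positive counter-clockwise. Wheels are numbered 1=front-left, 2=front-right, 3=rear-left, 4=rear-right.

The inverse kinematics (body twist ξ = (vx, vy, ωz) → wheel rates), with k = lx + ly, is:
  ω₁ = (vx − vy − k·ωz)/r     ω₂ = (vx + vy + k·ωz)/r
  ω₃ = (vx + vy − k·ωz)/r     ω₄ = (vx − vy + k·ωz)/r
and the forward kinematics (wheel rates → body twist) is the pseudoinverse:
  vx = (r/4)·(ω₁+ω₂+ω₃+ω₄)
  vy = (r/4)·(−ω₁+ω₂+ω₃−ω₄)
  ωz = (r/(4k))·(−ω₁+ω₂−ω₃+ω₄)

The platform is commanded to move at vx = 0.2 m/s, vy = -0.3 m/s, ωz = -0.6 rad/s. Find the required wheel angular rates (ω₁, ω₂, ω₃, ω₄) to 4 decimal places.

(8.9067, -3.5733, 0.9067, 4.4267)

k = lx + ly = 0.2 + 0.08 = 0.2800;  k·ωz = 0.2800·-0.6 = -0.1680
ω₁ (FL) = (vx − vy − k·ωz)/r = 0.6680/0.075 = 8.9067
ω₂ (FR) = (vx + vy + k·ωz)/r = -0.2680/0.075 = -3.5733
ω₃ (RL) = (vx + vy − k·ωz)/r = 0.0680/0.075 = 0.9067
ω₄ (RR) = (vx − vy + k·ωz)/r = 0.3320/0.075 = 4.4267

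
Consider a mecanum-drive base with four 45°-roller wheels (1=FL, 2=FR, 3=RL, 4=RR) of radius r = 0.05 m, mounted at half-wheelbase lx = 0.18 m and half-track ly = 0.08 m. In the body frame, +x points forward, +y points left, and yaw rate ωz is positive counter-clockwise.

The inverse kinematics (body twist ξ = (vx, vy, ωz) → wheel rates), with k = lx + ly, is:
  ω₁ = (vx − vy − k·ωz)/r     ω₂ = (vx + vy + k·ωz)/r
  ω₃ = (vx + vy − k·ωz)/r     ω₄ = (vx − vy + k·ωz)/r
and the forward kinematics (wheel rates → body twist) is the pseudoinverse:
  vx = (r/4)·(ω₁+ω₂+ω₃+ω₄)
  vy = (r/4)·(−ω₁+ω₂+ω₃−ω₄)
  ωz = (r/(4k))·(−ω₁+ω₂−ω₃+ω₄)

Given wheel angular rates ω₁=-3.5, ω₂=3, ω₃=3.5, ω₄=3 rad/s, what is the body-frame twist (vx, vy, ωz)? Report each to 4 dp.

(0.0750, 0.0875, 0.2885)

k = lx + ly = 0.18 + 0.08 = 0.2600
ω₁+ω₂+ω₃+ω₄ = 6.0000  →  vx = (0.05/4)·6.0000 = 0.0750
−ω₁+ω₂+ω₃−ω₄ = 7.0000  →  vy = (0.05/4)·7.0000 = 0.0875
−ω₁+ω₂−ω₃+ω₄ = 6.0000  →  ωz = (0.05/1.0400)·6.0000 = 0.2885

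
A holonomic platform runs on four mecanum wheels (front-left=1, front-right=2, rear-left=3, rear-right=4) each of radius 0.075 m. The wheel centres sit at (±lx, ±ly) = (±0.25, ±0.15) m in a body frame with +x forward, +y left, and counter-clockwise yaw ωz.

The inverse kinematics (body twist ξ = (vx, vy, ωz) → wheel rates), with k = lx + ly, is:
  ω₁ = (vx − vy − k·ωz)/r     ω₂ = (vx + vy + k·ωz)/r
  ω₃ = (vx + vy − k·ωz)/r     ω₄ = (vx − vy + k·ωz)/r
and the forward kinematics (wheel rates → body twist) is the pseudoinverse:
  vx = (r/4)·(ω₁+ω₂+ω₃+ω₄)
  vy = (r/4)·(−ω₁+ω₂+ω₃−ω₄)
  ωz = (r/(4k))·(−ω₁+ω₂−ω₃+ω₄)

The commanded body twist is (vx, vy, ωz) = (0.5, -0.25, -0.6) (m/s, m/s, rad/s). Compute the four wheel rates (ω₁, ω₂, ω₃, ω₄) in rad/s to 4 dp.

(13.2000, 0.1333, 6.5333, 6.8000)

k = lx + ly = 0.25 + 0.15 = 0.4000;  k·ωz = 0.4000·-0.6 = -0.2400
ω₁ (FL) = (vx − vy − k·ωz)/r = 0.9900/0.075 = 13.2000
ω₂ (FR) = (vx + vy + k·ωz)/r = 0.0100/0.075 = 0.1333
ω₃ (RL) = (vx + vy − k·ωz)/r = 0.4900/0.075 = 6.5333
ω₄ (RR) = (vx − vy + k·ωz)/r = 0.5100/0.075 = 6.8000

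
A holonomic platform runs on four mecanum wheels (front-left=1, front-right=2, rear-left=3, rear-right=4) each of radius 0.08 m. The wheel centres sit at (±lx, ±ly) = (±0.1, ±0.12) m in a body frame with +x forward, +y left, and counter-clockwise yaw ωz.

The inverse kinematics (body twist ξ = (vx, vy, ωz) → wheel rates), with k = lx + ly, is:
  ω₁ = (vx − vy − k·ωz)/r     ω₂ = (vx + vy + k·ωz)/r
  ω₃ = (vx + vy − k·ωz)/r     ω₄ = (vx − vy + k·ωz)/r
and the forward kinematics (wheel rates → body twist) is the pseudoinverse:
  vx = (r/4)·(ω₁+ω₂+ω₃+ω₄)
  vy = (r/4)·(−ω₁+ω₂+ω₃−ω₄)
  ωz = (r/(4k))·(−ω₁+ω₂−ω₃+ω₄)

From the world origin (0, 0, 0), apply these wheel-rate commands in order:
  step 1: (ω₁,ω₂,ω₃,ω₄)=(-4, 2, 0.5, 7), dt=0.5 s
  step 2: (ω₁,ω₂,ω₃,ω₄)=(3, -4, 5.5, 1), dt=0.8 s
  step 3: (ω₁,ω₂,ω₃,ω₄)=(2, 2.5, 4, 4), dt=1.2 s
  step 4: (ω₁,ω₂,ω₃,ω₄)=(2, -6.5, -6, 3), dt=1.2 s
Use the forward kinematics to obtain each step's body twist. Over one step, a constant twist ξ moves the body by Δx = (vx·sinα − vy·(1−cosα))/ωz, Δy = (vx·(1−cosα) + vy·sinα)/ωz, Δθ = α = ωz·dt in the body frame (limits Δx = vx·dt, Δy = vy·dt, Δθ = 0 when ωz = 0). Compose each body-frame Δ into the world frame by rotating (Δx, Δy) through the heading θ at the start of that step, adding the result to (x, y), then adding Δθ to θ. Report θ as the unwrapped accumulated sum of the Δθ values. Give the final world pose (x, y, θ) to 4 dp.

(0.1833, -0.4544, -0.1591)

step 1: ξ=(vx,vy,ωz)=(0.1100, -0.0100, 1.1364), dt=0.5 → body Δ=(0.0535, 0.0105, 0.5682) → world pose (0.0535, 0.0105, 0.5682)
step 2: ξ=(vx,vy,ωz)=(0.1100, -0.0500, -1.0455), dt=0.8 → body Δ=(0.0623, -0.0702, -0.8364) → world pose (0.1438, -0.0152, -0.2682)
step 3: ξ=(vx,vy,ωz)=(0.2500, 0.0100, 0.0455), dt=1.2 → body Δ=(0.2995, 0.0202, 0.0545) → world pose (0.4379, -0.0751, -0.2136)
step 4: ξ=(vx,vy,ωz)=(-0.1500, -0.3500, 0.0455), dt=1.2 → body Δ=(-0.1685, -0.4247, 0.0545) → world pose (0.1833, -0.4544, -0.1591)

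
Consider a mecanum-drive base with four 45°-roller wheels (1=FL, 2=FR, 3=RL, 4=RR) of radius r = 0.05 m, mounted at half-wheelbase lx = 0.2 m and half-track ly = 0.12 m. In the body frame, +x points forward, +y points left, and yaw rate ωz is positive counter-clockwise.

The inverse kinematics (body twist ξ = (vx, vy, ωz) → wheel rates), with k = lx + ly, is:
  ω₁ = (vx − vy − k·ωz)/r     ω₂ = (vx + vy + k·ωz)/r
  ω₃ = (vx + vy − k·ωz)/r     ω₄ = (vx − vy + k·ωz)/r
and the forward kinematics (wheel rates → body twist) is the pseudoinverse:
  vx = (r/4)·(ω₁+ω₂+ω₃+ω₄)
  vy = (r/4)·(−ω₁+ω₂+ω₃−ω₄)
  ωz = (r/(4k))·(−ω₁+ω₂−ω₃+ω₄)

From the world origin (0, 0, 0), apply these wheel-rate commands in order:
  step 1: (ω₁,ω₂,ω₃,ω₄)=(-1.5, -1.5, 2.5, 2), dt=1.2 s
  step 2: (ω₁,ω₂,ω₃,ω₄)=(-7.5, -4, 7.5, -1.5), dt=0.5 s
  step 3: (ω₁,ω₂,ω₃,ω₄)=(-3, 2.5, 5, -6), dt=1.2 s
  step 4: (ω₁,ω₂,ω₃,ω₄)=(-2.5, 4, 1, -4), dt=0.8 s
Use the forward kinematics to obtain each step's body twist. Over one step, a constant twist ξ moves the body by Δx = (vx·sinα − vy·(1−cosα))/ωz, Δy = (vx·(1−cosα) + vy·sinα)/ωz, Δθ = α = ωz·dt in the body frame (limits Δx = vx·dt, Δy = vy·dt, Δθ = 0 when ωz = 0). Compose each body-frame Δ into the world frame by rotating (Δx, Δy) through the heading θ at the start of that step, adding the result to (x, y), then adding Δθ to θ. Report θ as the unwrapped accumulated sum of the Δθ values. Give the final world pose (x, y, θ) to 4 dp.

step 1: ξ=(vx,vy,ωz)=(0.0187, 0.0062, -0.0195), dt=1.2 → body Δ=(0.0226, 0.0072, -0.0234) → world pose (0.0226, 0.0072, -0.0234)
step 2: ξ=(vx,vy,ωz)=(-0.0688, 0.1562, -0.2148), dt=0.5 → body Δ=(-0.0301, 0.0798, -0.1074) → world pose (-0.0057, 0.0877, -0.1309)
step 3: ξ=(vx,vy,ωz)=(-0.0188, 0.2063, -0.2148), dt=1.2 → body Δ=(0.0095, 0.2477, -0.2578) → world pose (0.0361, 0.3320, -0.3887)
step 4: ξ=(vx,vy,ωz)=(-0.0187, 0.1438, 0.0586), dt=0.8 → body Δ=(-0.0177, 0.1146, 0.0469) → world pose (0.0631, 0.4448, -0.3418)

(0.0631, 0.4448, -0.3418)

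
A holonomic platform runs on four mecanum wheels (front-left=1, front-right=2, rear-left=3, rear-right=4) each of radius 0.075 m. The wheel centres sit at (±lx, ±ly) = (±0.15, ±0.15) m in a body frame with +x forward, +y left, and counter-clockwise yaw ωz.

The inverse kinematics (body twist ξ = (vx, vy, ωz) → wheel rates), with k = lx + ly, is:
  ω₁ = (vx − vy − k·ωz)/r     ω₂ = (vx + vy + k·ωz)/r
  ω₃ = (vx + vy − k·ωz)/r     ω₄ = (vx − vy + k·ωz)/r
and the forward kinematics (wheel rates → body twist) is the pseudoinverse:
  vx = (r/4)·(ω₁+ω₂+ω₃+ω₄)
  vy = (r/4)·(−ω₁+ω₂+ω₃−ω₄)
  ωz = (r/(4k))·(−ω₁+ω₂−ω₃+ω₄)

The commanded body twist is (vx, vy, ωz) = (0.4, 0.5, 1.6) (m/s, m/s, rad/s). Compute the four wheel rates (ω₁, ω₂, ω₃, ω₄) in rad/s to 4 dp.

(-7.7333, 18.4000, 5.6000, 5.0667)

k = lx + ly = 0.15 + 0.15 = 0.3000;  k·ωz = 0.3000·1.6 = 0.4800
ω₁ (FL) = (vx − vy − k·ωz)/r = -0.5800/0.075 = -7.7333
ω₂ (FR) = (vx + vy + k·ωz)/r = 1.3800/0.075 = 18.4000
ω₃ (RL) = (vx + vy − k·ωz)/r = 0.4200/0.075 = 5.6000
ω₄ (RR) = (vx − vy + k·ωz)/r = 0.3800/0.075 = 5.0667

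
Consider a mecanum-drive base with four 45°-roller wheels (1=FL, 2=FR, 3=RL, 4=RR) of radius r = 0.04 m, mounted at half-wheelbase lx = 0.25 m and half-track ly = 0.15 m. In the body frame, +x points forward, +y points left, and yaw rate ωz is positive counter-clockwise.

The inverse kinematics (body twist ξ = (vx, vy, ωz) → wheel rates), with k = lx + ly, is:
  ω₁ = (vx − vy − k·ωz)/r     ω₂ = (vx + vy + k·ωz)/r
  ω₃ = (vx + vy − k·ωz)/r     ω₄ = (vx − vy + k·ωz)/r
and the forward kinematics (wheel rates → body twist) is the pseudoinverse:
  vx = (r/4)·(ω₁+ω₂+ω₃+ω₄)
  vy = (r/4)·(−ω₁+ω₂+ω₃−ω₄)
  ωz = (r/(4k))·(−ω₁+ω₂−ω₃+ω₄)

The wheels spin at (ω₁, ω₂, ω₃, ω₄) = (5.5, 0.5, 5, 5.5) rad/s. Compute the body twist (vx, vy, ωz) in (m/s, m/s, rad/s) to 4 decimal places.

k = lx + ly = 0.25 + 0.15 = 0.4000
ω₁+ω₂+ω₃+ω₄ = 16.5000  →  vx = (0.04/4)·16.5000 = 0.1650
−ω₁+ω₂+ω₃−ω₄ = -5.5000  →  vy = (0.04/4)·-5.5000 = -0.0550
−ω₁+ω₂−ω₃+ω₄ = -4.5000  →  ωz = (0.04/1.6000)·-4.5000 = -0.1125

(0.1650, -0.0550, -0.1125)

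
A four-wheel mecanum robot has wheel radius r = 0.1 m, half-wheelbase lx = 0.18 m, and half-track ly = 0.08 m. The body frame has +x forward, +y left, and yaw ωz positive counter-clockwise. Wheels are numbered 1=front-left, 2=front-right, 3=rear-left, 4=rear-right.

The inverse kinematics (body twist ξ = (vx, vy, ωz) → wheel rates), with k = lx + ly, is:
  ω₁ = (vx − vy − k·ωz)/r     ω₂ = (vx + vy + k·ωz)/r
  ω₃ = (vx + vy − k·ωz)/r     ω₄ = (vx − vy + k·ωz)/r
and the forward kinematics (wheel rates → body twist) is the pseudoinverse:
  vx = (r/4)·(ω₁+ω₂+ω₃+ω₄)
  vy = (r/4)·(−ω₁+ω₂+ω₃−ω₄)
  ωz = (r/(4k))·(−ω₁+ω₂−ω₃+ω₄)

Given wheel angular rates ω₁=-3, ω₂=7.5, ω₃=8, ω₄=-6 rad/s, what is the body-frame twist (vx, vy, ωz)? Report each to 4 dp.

(0.1625, 0.6125, -0.3365)

k = lx + ly = 0.18 + 0.08 = 0.2600
ω₁+ω₂+ω₃+ω₄ = 6.5000  →  vx = (0.1/4)·6.5000 = 0.1625
−ω₁+ω₂+ω₃−ω₄ = 24.5000  →  vy = (0.1/4)·24.5000 = 0.6125
−ω₁+ω₂−ω₃+ω₄ = -3.5000  →  ωz = (0.1/1.0400)·-3.5000 = -0.3365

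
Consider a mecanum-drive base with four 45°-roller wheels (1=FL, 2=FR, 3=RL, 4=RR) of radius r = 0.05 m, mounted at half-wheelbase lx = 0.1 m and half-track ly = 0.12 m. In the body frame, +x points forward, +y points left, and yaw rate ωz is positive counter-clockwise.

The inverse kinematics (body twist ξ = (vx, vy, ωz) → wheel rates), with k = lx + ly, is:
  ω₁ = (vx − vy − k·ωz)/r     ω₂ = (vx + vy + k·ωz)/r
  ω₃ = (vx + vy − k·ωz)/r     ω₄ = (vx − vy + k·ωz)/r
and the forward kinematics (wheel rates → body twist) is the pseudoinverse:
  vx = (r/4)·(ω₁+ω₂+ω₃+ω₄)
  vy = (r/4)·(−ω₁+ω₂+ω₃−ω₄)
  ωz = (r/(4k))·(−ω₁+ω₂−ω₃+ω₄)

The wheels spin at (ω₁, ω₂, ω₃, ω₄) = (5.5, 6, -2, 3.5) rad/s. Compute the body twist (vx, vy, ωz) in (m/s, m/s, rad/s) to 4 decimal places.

(0.1625, -0.0625, 0.3409)

k = lx + ly = 0.1 + 0.12 = 0.2200
ω₁+ω₂+ω₃+ω₄ = 13.0000  →  vx = (0.05/4)·13.0000 = 0.1625
−ω₁+ω₂+ω₃−ω₄ = -5.0000  →  vy = (0.05/4)·-5.0000 = -0.0625
−ω₁+ω₂−ω₃+ω₄ = 6.0000  →  ωz = (0.05/0.8800)·6.0000 = 0.3409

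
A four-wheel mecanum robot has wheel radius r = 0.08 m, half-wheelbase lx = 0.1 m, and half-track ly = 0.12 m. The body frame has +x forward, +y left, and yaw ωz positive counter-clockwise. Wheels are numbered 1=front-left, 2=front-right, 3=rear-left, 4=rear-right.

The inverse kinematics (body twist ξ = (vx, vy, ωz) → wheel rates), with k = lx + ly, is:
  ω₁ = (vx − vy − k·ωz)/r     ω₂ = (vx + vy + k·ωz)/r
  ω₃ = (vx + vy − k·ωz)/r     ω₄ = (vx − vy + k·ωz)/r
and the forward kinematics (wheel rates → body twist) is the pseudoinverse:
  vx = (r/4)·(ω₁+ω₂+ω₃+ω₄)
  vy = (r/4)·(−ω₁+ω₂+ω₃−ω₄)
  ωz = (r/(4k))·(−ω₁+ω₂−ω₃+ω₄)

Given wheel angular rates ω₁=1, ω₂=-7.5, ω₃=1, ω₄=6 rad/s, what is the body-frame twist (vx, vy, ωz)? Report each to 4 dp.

(0.0100, -0.2700, -0.3182)

k = lx + ly = 0.1 + 0.12 = 0.2200
ω₁+ω₂+ω₃+ω₄ = 0.5000  →  vx = (0.08/4)·0.5000 = 0.0100
−ω₁+ω₂+ω₃−ω₄ = -13.5000  →  vy = (0.08/4)·-13.5000 = -0.2700
−ω₁+ω₂−ω₃+ω₄ = -3.5000  →  ωz = (0.08/0.8800)·-3.5000 = -0.3182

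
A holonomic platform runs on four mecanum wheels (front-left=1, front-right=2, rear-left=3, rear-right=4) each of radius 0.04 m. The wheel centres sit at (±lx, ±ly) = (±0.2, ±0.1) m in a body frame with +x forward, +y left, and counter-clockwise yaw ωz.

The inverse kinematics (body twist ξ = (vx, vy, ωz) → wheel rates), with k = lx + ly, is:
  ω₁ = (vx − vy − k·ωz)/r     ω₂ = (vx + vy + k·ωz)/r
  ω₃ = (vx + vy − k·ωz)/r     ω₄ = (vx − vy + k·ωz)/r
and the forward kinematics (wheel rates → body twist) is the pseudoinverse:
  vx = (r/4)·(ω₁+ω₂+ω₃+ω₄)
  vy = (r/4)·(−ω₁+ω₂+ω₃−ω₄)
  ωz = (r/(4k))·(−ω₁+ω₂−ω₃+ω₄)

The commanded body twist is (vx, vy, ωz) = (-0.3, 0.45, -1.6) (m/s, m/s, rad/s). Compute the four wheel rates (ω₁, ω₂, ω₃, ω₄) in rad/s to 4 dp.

(-6.7500, -8.2500, 15.7500, -30.7500)

k = lx + ly = 0.2 + 0.1 = 0.3000;  k·ωz = 0.3000·-1.6 = -0.4800
ω₁ (FL) = (vx − vy − k·ωz)/r = -0.2700/0.04 = -6.7500
ω₂ (FR) = (vx + vy + k·ωz)/r = -0.3300/0.04 = -8.2500
ω₃ (RL) = (vx + vy − k·ωz)/r = 0.6300/0.04 = 15.7500
ω₄ (RR) = (vx − vy + k·ωz)/r = -1.2300/0.04 = -30.7500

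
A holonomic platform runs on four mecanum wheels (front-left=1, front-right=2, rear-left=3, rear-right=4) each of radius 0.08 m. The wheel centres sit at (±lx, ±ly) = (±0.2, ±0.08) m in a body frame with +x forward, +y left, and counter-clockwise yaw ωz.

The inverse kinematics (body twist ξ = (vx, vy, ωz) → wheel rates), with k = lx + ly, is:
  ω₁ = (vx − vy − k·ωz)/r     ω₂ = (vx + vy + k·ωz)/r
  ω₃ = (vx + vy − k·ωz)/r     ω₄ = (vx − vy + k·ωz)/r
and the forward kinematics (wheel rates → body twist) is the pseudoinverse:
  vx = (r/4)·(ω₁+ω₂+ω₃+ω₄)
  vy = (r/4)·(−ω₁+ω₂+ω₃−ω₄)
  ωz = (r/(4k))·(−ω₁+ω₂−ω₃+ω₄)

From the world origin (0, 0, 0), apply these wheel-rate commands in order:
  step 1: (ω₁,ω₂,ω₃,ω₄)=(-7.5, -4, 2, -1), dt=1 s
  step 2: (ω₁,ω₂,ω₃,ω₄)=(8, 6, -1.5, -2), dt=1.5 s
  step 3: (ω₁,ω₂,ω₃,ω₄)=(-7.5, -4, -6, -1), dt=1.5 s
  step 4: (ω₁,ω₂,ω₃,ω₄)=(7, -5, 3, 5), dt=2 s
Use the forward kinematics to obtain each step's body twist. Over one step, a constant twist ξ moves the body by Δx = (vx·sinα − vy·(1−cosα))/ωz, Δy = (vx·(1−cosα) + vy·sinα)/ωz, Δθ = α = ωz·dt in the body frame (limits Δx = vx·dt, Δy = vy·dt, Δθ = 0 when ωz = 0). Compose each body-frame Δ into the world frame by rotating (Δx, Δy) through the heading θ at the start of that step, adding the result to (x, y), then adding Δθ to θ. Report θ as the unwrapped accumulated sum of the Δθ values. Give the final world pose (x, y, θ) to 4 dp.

step 1: ξ=(vx,vy,ωz)=(-0.2100, 0.1300, 0.0357), dt=1.0 → body Δ=(-0.2123, 0.1262, 0.0357) → world pose (-0.2123, 0.1262, 0.0357)
step 2: ξ=(vx,vy,ωz)=(0.2100, -0.0300, -0.1786), dt=1.5 → body Δ=(0.3053, -0.0864, -0.2679) → world pose (0.0959, 0.0508, -0.2321)
step 3: ξ=(vx,vy,ωz)=(-0.3700, -0.0300, 0.6071), dt=1.5 → body Δ=(-0.4623, -0.2748, 0.9107) → world pose (-0.4172, -0.1103, 0.6786)
step 4: ξ=(vx,vy,ωz)=(0.2000, -0.2800, -0.7143), dt=2.0 → body Δ=(-0.0593, -0.6284, -1.4286) → world pose (-0.0690, -0.6366, -0.7500)

(-0.0690, -0.6366, -0.7500)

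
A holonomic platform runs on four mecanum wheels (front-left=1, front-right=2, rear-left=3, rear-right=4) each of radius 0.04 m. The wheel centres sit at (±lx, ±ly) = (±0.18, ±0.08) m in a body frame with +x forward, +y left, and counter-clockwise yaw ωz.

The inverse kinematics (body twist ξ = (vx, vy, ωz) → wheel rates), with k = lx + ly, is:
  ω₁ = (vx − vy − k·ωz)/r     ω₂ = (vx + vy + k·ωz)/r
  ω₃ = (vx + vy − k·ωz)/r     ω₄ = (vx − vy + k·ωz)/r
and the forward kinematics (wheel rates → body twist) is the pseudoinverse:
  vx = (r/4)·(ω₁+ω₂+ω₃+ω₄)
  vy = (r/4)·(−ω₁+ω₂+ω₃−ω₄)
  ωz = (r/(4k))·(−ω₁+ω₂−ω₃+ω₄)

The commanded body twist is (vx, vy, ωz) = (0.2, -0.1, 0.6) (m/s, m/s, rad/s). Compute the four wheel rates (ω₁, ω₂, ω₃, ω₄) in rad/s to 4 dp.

k = lx + ly = 0.18 + 0.08 = 0.2600;  k·ωz = 0.2600·0.6 = 0.1560
ω₁ (FL) = (vx − vy − k·ωz)/r = 0.1440/0.04 = 3.6000
ω₂ (FR) = (vx + vy + k·ωz)/r = 0.2560/0.04 = 6.4000
ω₃ (RL) = (vx + vy − k·ωz)/r = -0.0560/0.04 = -1.4000
ω₄ (RR) = (vx − vy + k·ωz)/r = 0.4560/0.04 = 11.4000

(3.6000, 6.4000, -1.4000, 11.4000)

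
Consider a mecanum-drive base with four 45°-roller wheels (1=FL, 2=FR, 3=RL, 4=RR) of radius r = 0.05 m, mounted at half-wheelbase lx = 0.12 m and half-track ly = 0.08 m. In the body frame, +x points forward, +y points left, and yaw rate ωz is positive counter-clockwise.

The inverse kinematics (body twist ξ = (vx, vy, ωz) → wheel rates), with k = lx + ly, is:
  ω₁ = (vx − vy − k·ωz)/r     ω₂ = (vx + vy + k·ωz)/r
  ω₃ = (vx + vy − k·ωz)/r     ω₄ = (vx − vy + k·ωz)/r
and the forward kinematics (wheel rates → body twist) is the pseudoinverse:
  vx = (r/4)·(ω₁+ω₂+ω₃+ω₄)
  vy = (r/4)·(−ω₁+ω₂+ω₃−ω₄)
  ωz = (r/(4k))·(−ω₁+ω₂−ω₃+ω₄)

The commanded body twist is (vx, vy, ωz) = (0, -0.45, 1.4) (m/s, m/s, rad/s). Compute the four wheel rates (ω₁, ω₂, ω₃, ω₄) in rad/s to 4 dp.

(3.4000, -3.4000, -14.6000, 14.6000)

k = lx + ly = 0.12 + 0.08 = 0.2000;  k·ωz = 0.2000·1.4 = 0.2800
ω₁ (FL) = (vx − vy − k·ωz)/r = 0.1700/0.05 = 3.4000
ω₂ (FR) = (vx + vy + k·ωz)/r = -0.1700/0.05 = -3.4000
ω₃ (RL) = (vx + vy − k·ωz)/r = -0.7300/0.05 = -14.6000
ω₄ (RR) = (vx − vy + k·ωz)/r = 0.7300/0.05 = 14.6000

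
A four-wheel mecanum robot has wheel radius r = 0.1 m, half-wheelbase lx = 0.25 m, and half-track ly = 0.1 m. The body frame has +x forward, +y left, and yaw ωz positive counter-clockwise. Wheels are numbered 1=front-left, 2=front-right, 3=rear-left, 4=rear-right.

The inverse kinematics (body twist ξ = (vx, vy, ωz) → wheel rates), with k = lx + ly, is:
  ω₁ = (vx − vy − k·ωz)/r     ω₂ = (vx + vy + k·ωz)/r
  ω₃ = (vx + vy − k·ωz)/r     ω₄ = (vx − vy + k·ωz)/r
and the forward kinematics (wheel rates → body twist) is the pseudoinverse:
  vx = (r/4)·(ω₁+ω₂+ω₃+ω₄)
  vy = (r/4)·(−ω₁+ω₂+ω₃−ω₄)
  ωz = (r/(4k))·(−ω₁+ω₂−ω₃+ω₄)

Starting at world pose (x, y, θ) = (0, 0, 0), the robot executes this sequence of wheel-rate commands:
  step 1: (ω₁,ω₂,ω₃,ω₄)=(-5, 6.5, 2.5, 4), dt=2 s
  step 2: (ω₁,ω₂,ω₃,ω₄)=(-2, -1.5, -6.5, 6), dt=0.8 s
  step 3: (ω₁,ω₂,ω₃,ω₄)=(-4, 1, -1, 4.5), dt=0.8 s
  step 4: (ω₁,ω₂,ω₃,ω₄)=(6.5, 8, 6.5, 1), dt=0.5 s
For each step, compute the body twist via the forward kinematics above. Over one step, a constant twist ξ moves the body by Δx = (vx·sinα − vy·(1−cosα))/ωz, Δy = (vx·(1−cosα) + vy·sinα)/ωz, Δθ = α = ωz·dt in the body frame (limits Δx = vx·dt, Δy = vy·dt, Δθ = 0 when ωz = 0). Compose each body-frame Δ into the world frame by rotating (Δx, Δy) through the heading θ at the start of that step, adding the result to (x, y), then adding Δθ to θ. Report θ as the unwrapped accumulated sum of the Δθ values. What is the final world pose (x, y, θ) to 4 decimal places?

(-0.1884, 0.5441, 3.0571)

step 1: ξ=(vx,vy,ωz)=(0.2000, 0.2500, 0.9286), dt=2.0 → body Δ=(-0.1387, 0.5345, 1.8571) → world pose (-0.1387, 0.5345, 1.8571)
step 2: ξ=(vx,vy,ωz)=(-0.1000, -0.3000, 0.9286), dt=0.8 → body Δ=(0.0123, -0.2469, 0.7429) → world pose (0.0947, 0.6160, 2.6000)
step 3: ξ=(vx,vy,ωz)=(0.0125, -0.0125, 0.7500), dt=0.8 → body Δ=(0.0123, -0.0065, 0.6000) → world pose (0.0875, 0.6279, 3.2000)
step 4: ξ=(vx,vy,ωz)=(0.5500, 0.1750, -0.2857), dt=0.5 → body Δ=(0.2803, 0.0676, -0.1429) → world pose (-0.1884, 0.5441, 3.0571)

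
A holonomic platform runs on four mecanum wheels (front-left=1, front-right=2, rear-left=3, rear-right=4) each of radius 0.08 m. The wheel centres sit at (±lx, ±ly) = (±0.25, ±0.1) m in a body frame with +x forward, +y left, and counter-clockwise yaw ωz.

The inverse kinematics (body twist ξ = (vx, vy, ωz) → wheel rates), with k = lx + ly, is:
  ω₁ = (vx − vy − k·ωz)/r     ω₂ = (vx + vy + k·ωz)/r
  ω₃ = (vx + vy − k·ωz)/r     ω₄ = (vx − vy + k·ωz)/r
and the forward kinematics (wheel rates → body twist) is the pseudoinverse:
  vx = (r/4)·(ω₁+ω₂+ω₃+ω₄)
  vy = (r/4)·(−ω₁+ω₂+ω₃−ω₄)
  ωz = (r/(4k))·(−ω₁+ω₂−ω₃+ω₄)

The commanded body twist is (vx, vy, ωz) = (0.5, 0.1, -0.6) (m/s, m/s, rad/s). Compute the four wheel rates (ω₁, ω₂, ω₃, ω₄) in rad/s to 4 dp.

k = lx + ly = 0.25 + 0.1 = 0.3500;  k·ωz = 0.3500·-0.6 = -0.2100
ω₁ (FL) = (vx − vy − k·ωz)/r = 0.6100/0.08 = 7.6250
ω₂ (FR) = (vx + vy + k·ωz)/r = 0.3900/0.08 = 4.8750
ω₃ (RL) = (vx + vy − k·ωz)/r = 0.8100/0.08 = 10.1250
ω₄ (RR) = (vx − vy + k·ωz)/r = 0.1900/0.08 = 2.3750

(7.6250, 4.8750, 10.1250, 2.3750)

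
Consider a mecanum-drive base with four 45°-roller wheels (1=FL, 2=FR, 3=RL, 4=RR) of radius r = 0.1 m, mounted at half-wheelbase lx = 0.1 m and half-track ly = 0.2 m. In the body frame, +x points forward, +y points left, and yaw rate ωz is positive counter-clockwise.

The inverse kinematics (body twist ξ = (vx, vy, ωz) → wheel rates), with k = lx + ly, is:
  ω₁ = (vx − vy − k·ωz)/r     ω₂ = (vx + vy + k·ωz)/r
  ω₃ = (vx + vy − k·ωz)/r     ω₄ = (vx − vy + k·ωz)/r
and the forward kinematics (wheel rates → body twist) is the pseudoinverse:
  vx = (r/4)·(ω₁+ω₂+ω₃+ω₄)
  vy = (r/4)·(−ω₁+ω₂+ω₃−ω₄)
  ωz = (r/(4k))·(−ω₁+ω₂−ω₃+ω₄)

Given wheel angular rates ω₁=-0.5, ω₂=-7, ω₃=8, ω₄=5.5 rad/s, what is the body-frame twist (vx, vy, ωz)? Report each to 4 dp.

(0.1500, -0.1000, -0.7500)

k = lx + ly = 0.1 + 0.2 = 0.3000
ω₁+ω₂+ω₃+ω₄ = 6.0000  →  vx = (0.1/4)·6.0000 = 0.1500
−ω₁+ω₂+ω₃−ω₄ = -4.0000  →  vy = (0.1/4)·-4.0000 = -0.1000
−ω₁+ω₂−ω₃+ω₄ = -9.0000  →  ωz = (0.1/1.2000)·-9.0000 = -0.7500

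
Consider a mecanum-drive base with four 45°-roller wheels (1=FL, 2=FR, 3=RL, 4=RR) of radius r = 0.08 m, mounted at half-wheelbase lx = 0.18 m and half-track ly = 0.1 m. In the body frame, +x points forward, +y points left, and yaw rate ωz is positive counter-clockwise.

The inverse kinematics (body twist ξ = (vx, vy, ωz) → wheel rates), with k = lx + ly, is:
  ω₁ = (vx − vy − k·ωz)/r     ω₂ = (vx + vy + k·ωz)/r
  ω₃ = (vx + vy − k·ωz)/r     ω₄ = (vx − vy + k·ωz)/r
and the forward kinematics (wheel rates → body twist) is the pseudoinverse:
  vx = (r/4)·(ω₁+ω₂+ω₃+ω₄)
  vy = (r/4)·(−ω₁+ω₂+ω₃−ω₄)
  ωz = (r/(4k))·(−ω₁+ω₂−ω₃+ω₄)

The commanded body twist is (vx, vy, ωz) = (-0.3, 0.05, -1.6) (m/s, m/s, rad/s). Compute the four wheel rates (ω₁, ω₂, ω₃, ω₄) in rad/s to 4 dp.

(1.2250, -8.7250, 2.4750, -9.9750)

k = lx + ly = 0.18 + 0.1 = 0.2800;  k·ωz = 0.2800·-1.6 = -0.4480
ω₁ (FL) = (vx − vy − k·ωz)/r = 0.0980/0.08 = 1.2250
ω₂ (FR) = (vx + vy + k·ωz)/r = -0.6980/0.08 = -8.7250
ω₃ (RL) = (vx + vy − k·ωz)/r = 0.1980/0.08 = 2.4750
ω₄ (RR) = (vx − vy + k·ωz)/r = -0.7980/0.08 = -9.9750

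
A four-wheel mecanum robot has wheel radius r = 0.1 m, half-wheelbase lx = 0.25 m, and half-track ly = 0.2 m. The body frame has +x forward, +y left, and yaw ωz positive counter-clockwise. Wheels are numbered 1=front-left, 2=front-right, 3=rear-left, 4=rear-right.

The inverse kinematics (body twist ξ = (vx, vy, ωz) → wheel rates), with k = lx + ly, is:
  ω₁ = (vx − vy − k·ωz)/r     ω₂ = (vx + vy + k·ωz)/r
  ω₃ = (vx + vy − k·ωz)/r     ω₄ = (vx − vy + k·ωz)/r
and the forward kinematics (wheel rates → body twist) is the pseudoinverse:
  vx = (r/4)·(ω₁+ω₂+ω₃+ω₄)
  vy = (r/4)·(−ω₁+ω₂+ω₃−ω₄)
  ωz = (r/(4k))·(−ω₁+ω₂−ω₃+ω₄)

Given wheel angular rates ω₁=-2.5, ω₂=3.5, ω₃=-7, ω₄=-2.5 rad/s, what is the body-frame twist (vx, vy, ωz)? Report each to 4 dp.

(-0.2125, 0.0375, 0.5833)

k = lx + ly = 0.25 + 0.2 = 0.4500
ω₁+ω₂+ω₃+ω₄ = -8.5000  →  vx = (0.1/4)·-8.5000 = -0.2125
−ω₁+ω₂+ω₃−ω₄ = 1.5000  →  vy = (0.1/4)·1.5000 = 0.0375
−ω₁+ω₂−ω₃+ω₄ = 10.5000  →  ωz = (0.1/1.8000)·10.5000 = 0.5833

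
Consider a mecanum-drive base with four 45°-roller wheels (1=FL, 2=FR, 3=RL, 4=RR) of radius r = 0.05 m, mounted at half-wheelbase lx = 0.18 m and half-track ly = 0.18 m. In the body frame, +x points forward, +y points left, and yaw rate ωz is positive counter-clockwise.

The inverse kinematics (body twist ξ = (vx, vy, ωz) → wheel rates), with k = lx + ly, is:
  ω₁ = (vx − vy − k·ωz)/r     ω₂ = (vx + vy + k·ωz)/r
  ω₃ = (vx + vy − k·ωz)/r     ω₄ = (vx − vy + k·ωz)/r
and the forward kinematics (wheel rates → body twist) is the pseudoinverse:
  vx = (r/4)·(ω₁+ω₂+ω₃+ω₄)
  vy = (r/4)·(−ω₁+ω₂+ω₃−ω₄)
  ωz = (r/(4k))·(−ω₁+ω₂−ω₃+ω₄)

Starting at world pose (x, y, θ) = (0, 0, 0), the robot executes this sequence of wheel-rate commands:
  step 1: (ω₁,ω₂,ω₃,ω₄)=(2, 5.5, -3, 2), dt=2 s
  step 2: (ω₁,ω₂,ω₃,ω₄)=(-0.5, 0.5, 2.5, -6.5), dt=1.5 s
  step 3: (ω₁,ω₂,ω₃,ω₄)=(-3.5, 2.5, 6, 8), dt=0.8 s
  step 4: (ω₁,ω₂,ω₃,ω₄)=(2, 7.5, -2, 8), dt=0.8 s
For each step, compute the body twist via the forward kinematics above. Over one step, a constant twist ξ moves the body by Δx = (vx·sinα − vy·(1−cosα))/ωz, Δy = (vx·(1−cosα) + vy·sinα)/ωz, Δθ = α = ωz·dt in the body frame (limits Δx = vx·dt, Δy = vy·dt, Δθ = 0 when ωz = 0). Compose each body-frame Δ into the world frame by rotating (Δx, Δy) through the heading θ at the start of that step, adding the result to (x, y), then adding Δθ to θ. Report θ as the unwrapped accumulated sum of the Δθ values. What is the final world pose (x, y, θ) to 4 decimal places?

step 1: ξ=(vx,vy,ωz)=(0.0813, -0.0188, 0.2951), dt=2.0 → body Δ=(0.1640, 0.0112, 0.5903) → world pose (0.1640, 0.0112, 0.5903)
step 2: ξ=(vx,vy,ωz)=(-0.0500, 0.1250, -0.2778), dt=1.5 → body Δ=(-0.0343, 0.1975, -0.4167) → world pose (0.0255, 0.1562, 0.1736)
step 3: ξ=(vx,vy,ωz)=(0.1625, 0.0500, 0.2778), dt=0.8 → body Δ=(0.1245, 0.0541, 0.2222) → world pose (0.1388, 0.2310, 0.3958)
step 4: ξ=(vx,vy,ωz)=(0.1938, -0.0563, 0.5382), dt=0.8 → body Δ=(0.1598, -0.0108, 0.4306) → world pose (0.2904, 0.2826, 0.8264)

(0.2904, 0.2826, 0.8264)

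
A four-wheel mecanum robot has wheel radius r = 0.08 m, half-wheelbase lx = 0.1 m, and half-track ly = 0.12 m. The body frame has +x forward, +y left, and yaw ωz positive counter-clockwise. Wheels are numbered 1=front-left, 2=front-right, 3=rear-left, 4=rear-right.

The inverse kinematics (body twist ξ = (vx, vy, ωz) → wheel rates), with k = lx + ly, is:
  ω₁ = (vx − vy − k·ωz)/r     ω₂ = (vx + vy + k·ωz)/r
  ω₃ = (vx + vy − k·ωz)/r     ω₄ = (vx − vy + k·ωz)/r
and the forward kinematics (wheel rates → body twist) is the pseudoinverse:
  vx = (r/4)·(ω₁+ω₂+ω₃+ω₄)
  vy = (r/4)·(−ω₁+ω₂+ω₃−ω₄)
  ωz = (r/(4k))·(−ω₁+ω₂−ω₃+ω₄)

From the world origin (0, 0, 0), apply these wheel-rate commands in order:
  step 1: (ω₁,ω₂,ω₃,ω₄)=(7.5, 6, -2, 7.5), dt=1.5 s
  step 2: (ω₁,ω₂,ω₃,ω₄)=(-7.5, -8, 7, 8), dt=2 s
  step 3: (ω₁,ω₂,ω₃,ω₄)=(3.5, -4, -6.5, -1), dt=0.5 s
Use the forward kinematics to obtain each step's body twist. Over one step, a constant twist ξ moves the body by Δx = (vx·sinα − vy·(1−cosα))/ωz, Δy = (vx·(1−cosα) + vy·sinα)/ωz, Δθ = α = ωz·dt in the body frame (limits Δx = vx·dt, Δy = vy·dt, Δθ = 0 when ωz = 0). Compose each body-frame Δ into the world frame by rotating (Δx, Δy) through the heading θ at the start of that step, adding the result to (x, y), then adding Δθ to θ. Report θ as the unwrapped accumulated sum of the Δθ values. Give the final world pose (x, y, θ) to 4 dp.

(0.7565, -0.1577, 1.0909)

step 1: ξ=(vx,vy,ωz)=(0.3800, -0.2200, 0.7273), dt=1.5 → body Δ=(0.6263, 0.0129, 1.0909) → world pose (0.6263, 0.0129, 1.0909)
step 2: ξ=(vx,vy,ωz)=(-0.0100, -0.0300, 0.0455), dt=2.0 → body Δ=(-0.0172, -0.0608, 0.0909) → world pose (0.6723, -0.0304, 1.1818)
step 3: ξ=(vx,vy,ωz)=(-0.1600, -0.2600, -0.1818), dt=0.5 → body Δ=(-0.0858, -0.1262, -0.0909) → world pose (0.7565, -0.1577, 1.0909)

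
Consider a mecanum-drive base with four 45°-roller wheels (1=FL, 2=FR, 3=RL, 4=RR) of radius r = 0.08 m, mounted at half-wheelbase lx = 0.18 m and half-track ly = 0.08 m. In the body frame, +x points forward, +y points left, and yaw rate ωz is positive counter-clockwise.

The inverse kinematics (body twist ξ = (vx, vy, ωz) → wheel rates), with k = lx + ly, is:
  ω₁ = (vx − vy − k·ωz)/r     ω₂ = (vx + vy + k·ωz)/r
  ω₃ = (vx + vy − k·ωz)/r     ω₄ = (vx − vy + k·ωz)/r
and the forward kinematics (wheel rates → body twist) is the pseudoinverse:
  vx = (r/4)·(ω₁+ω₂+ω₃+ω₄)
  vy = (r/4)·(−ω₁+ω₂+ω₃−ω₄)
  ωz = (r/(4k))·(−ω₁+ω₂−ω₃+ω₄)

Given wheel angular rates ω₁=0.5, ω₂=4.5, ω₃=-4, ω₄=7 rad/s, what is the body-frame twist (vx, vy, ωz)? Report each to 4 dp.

(0.1600, -0.1400, 1.1538)

k = lx + ly = 0.18 + 0.08 = 0.2600
ω₁+ω₂+ω₃+ω₄ = 8.0000  →  vx = (0.08/4)·8.0000 = 0.1600
−ω₁+ω₂+ω₃−ω₄ = -7.0000  →  vy = (0.08/4)·-7.0000 = -0.1400
−ω₁+ω₂−ω₃+ω₄ = 15.0000  →  ωz = (0.08/1.0400)·15.0000 = 1.1538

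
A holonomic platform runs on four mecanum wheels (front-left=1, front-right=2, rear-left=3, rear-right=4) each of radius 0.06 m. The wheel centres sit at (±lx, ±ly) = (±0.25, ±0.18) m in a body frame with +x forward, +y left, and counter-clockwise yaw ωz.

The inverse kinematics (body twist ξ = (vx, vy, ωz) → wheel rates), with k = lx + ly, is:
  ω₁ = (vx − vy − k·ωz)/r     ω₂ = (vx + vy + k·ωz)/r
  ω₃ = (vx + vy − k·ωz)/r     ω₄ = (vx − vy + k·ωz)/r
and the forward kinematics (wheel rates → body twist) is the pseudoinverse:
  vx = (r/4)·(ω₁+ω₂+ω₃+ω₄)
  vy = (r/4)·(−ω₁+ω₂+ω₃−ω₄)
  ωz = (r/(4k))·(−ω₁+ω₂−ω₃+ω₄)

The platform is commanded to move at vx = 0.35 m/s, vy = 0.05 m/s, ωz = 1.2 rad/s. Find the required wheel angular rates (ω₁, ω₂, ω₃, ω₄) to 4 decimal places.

k = lx + ly = 0.25 + 0.18 = 0.4300;  k·ωz = 0.4300·1.2 = 0.5160
ω₁ (FL) = (vx − vy − k·ωz)/r = -0.2160/0.06 = -3.6000
ω₂ (FR) = (vx + vy + k·ωz)/r = 0.9160/0.06 = 15.2667
ω₃ (RL) = (vx + vy − k·ωz)/r = -0.1160/0.06 = -1.9333
ω₄ (RR) = (vx − vy + k·ωz)/r = 0.8160/0.06 = 13.6000

(-3.6000, 15.2667, -1.9333, 13.6000)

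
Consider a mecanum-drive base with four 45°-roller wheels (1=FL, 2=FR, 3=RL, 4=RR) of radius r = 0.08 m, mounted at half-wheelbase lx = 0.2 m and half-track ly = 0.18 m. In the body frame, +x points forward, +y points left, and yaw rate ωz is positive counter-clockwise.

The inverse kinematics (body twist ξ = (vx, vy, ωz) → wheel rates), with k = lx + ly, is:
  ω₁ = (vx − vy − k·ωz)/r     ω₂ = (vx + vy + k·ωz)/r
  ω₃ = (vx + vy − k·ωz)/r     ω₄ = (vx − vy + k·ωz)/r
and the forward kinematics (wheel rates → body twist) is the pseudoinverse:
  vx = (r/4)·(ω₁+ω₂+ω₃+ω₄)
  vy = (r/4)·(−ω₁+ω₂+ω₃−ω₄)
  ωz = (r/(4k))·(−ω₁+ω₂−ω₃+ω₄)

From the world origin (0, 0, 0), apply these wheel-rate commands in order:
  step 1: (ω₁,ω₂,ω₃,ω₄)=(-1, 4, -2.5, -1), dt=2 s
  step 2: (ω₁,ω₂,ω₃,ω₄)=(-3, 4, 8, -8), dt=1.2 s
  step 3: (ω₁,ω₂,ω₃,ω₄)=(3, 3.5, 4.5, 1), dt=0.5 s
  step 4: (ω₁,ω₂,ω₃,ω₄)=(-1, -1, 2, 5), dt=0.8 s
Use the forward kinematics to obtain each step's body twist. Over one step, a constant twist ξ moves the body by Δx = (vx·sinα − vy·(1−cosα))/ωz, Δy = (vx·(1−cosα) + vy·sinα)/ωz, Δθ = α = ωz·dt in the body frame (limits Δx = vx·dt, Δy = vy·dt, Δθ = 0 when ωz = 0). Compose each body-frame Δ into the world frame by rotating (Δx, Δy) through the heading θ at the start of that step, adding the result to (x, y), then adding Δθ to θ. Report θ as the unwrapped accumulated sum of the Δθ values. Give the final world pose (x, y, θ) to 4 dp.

(-0.0539, 0.6429, 0.1632)

step 1: ξ=(vx,vy,ωz)=(-0.0100, 0.0700, 0.3421), dt=2.0 → body Δ=(-0.0645, 0.1228, 0.6842) → world pose (-0.0645, 0.1228, 0.6842)
step 2: ξ=(vx,vy,ωz)=(0.0200, 0.4600, -0.4737), dt=1.2 → body Δ=(0.1754, 0.5161, -0.5684) → world pose (-0.2548, 0.6336, 0.1158)
step 3: ξ=(vx,vy,ωz)=(0.2400, 0.0800, -0.1579), dt=0.5 → body Δ=(0.1215, 0.0352, -0.0789) → world pose (-0.1382, 0.6826, 0.0368)
step 4: ξ=(vx,vy,ωz)=(0.1000, -0.0600, 0.1579), dt=0.8 → body Δ=(0.0828, -0.0428, 0.1263) → world pose (-0.0539, 0.6429, 0.1632)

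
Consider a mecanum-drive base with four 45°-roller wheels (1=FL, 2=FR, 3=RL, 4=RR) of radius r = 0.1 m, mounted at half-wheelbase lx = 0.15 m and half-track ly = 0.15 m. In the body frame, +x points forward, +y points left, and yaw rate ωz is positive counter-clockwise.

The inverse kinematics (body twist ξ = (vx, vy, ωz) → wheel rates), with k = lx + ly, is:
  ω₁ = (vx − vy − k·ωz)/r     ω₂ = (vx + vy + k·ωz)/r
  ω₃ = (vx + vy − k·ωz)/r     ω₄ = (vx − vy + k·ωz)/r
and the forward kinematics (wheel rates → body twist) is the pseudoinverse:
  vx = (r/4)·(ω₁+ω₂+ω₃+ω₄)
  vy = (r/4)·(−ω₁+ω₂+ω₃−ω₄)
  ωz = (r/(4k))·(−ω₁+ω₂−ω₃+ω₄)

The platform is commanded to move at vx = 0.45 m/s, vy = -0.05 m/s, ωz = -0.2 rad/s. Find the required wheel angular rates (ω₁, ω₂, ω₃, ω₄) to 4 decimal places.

(5.6000, 3.4000, 4.6000, 4.4000)

k = lx + ly = 0.15 + 0.15 = 0.3000;  k·ωz = 0.3000·-0.2 = -0.0600
ω₁ (FL) = (vx − vy − k·ωz)/r = 0.5600/0.1 = 5.6000
ω₂ (FR) = (vx + vy + k·ωz)/r = 0.3400/0.1 = 3.4000
ω₃ (RL) = (vx + vy − k·ωz)/r = 0.4600/0.1 = 4.6000
ω₄ (RR) = (vx − vy + k·ωz)/r = 0.4400/0.1 = 4.4000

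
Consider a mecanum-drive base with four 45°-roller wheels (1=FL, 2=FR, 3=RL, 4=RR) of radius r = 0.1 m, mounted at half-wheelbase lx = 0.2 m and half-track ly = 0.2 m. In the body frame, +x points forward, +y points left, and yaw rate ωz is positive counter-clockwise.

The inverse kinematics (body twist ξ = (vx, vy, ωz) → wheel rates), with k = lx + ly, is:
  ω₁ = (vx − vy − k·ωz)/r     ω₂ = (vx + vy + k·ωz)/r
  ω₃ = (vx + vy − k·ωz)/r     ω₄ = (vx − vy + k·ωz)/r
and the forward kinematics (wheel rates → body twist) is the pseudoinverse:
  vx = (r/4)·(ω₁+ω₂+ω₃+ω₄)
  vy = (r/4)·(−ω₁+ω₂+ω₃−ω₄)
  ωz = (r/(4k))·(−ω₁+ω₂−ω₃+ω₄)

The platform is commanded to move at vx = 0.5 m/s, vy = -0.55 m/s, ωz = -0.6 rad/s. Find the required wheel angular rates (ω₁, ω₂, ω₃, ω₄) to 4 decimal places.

(12.9000, -2.9000, 1.9000, 8.1000)

k = lx + ly = 0.2 + 0.2 = 0.4000;  k·ωz = 0.4000·-0.6 = -0.2400
ω₁ (FL) = (vx − vy − k·ωz)/r = 1.2900/0.1 = 12.9000
ω₂ (FR) = (vx + vy + k·ωz)/r = -0.2900/0.1 = -2.9000
ω₃ (RL) = (vx + vy − k·ωz)/r = 0.1900/0.1 = 1.9000
ω₄ (RR) = (vx − vy + k·ωz)/r = 0.8100/0.1 = 8.1000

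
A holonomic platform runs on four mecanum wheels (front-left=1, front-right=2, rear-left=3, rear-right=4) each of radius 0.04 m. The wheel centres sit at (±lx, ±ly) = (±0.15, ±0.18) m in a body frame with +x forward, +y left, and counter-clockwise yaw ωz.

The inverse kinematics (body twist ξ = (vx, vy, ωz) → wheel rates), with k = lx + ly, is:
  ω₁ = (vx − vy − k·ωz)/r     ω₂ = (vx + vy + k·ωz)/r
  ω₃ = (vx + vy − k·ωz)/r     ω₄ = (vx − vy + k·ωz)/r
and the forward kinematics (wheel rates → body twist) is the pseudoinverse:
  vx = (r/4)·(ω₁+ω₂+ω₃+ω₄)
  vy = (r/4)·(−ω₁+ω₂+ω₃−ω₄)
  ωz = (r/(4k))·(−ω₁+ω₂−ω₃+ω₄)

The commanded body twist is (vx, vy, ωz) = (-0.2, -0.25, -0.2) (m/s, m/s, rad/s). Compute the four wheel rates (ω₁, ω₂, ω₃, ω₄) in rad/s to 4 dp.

(2.9000, -12.9000, -9.6000, -0.4000)

k = lx + ly = 0.15 + 0.18 = 0.3300;  k·ωz = 0.3300·-0.2 = -0.0660
ω₁ (FL) = (vx − vy − k·ωz)/r = 0.1160/0.04 = 2.9000
ω₂ (FR) = (vx + vy + k·ωz)/r = -0.5160/0.04 = -12.9000
ω₃ (RL) = (vx + vy − k·ωz)/r = -0.3840/0.04 = -9.6000
ω₄ (RR) = (vx − vy + k·ωz)/r = -0.0160/0.04 = -0.4000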